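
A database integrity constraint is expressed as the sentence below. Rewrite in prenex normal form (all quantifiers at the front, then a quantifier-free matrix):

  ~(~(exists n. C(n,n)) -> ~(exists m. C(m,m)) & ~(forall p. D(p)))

First replace A → B with ¬A ∨ B.
  ~(~~(exists n. C(n,n)) | ~(exists m. C(m,m)) & ~(forall p. D(p)))
Push ¬ through the quantifiers and connectives to reach negation normal form:
  (forall n. ~C(n,n)) & ((exists m. C(m,m)) | (forall p. D(p)))
Pull the quantifiers to the front (each side's bound variable is not free in the other side):
  forall n. exists m. forall p. (~C(n,n) & (C(m,m) | D(p)))

forall n. exists m. forall p. (~C(n,n) & (C(m,m) | D(p)))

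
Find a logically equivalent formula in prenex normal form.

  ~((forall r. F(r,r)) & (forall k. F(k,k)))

Push ¬ through the quantifiers and connectives to reach negation normal form:
  (exists r. ~F(r,r)) | (exists k. ~F(k,k))
Pull the quantifiers to the front (each side's bound variable is not free in the other side):
  exists r. exists k. (~F(r,r) | ~F(k,k))

exists r. exists k. (~F(r,r) | ~F(k,k))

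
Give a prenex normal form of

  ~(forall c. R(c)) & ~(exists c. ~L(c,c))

exists c. forall u1. (~R(c) & L(u1,u1))

Drive negations inward (¬∀x A ≡ ∃x ¬A, ¬∃x A ≡ ∀x ¬A, De Morgan for ∧/∨):
  (exists c. ~R(c)) & (forall c. L(c,c))
Rename bound variables to avoid capture: c↦u1.
  (exists c. ~R(c)) & (forall u1. L(u1,u1))
Extract every quantifier outward, since the variables are now distinct and don't occur free across branches:
  exists c. forall u1. (~R(c) & L(u1,u1))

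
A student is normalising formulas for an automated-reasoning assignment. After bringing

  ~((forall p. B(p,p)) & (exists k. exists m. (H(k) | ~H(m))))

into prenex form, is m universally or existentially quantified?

Push ¬ through the quantifiers and connectives to reach negation normal form:
  (exists p. ~B(p,p)) | (forall k. forall m. (~H(k) & H(m)))
Pull the quantifiers to the front (each side's bound variable is not free in the other side):
  exists p. forall k. forall m. (~B(p,p) | ~H(k) & H(m))
The quantifier exists m sits under an odd number of negations, so it flips to forall m.

universal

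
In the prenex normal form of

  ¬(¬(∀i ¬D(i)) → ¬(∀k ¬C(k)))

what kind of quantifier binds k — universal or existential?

universal

Eliminate → and ↔ using ¬ and ∨.
  ¬(¬¬(∀i ¬D(i)) ∨ ¬(∀k ¬C(k)))
Drive negations inward (¬∀x A ≡ ∃x ¬A, ¬∃x A ≡ ∀x ¬A, De Morgan for ∧/∨):
  (∃i D(i)) ∧ (∀k ¬C(k))
Extract every quantifier outward, since the variables are now distinct and don't occur free across branches:
  ∃i ∀k (D(i) ∧ ¬C(k))
The quantifier ∀k sits under an even number of negations (counting the antecedent side of each →), so it remains universal.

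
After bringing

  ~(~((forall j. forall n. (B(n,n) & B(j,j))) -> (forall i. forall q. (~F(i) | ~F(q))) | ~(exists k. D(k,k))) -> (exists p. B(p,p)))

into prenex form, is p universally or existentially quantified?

universal

Eliminate → and ↔ using ¬ and ∨.
  ~(~~(~(forall j. forall n. (B(n,n) & B(j,j))) | (forall i. forall q. (~F(i) | ~F(q))) | ~(exists k. D(k,k))) | (exists p. B(p,p)))
Drive negations inward (¬∀x A ≡ ∃x ¬A, ¬∃x A ≡ ∀x ¬A, De Morgan for ∧/∨):
  (forall j. forall n. (B(n,n) & B(j,j))) & (exists i. exists q. (F(i) & F(q))) & (exists k. D(k,k)) & (forall p. ~B(p,p))
Extract every quantifier outward, since the variables are now distinct and don't occur free across branches:
  forall j. forall n. exists i. exists q. exists k. forall p. (B(n,n) & B(j,j) & F(i) & F(q) & D(k,k) & ~B(p,p))
The quantifier exists p sits under an odd number of negations (counting the antecedent side of each →), so it flips to forall p.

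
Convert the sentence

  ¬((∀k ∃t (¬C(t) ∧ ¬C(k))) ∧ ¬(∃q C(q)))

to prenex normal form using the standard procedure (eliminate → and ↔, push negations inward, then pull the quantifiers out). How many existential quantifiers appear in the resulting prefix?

Push ¬ through the quantifiers and connectives to reach negation normal form:
  (∃k ∀t (C(t) ∨ C(k))) ∨ (∃q C(q))
All bound variables are already distinct, so no renaming is needed.
Finally move all quantifiers to the prefix:
  ∃k ∀t ∃q (C(t) ∨ C(k) ∨ C(q))
The prefix is ∃k ∀t ∃q: 1 universal, 2 existential.

2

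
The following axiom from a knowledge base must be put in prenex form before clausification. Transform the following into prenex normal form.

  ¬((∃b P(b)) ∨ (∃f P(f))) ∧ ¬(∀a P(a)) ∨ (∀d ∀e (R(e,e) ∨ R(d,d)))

Drive negations inward (¬∀x A ≡ ∃x ¬A, ¬∃x A ≡ ∀x ¬A, De Morgan for ∧/∨):
  (∀b ¬P(b)) ∧ (∀f ¬P(f)) ∧ (∃a ¬P(a)) ∨ (∀d ∀e (R(e,e) ∨ R(d,d)))
Extract every quantifier outward, since the variables are now distinct and don't occur free across branches:
  ∀b ∀f ∃a ∀d ∀e (¬P(b) ∧ ¬P(f) ∧ ¬P(a) ∨ R(e,e) ∨ R(d,d))

∀b ∀f ∃a ∀d ∀e (¬P(b) ∧ ¬P(f) ∧ ¬P(a) ∨ R(e,e) ∨ R(d,d))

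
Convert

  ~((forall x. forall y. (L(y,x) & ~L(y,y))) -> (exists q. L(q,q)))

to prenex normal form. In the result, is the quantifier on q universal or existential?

universal

Eliminate → and ↔ using ¬ and ∨.
  ~(~(forall x. forall y. (L(y,x) & ~L(y,y))) | (exists q. L(q,q)))
Move each ¬ inward, flipping quantifiers it crosses:
  (forall x. forall y. (L(y,x) & ~L(y,y))) & (forall q. ~L(q,q))
All bound variables are already distinct, so no renaming is needed.
Extract every quantifier outward, since the variables are now distinct and don't occur free across branches:
  forall x. forall y. forall q. (L(y,x) & ~L(y,y) & ~L(q,q))
The quantifier exists q sits under an odd number of negations (counting the antecedent side of each →), so it flips to forall q.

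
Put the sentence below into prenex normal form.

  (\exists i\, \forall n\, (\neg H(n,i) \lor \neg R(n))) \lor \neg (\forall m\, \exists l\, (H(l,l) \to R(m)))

\exists i\, \forall n\, \exists m\, \forall l\, (\neg H(n,i) \lor \neg R(n) \lor H(l,l) \land \neg R(m))

First replace A → B with ¬A ∨ B.
  (\exists i\, \forall n\, (\neg H(n,i) \lor \neg R(n))) \lor \neg (\forall m\, \exists l\, (\neg H(l,l) \lor R(m)))
Push ¬ through the quantifiers and connectives to reach negation normal form:
  (\exists i\, \forall n\, (\neg H(n,i) \lor \neg R(n))) \lor (\exists m\, \forall l\, (H(l,l) \land \neg R(m)))
Pull the quantifiers to the front (each side's bound variable is not free in the other side):
  \exists i\, \forall n\, \exists m\, \forall l\, (\neg H(n,i) \lor \neg R(n) \lor H(l,l) \land \neg R(m))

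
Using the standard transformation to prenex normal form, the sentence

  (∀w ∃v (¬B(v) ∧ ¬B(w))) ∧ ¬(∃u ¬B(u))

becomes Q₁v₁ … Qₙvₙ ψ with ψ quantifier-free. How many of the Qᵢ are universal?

Drive negations inward (¬∀x A ≡ ∃x ¬A, ¬∃x A ≡ ∀x ¬A, De Morgan for ∧/∨):
  (∀w ∃v (¬B(v) ∧ ¬B(w))) ∧ (∀u B(u))
All bound variables are already distinct, so no renaming is needed.
Finally move all quantifiers to the prefix:
  ∀w ∃v ∀u (¬B(v) ∧ ¬B(w) ∧ B(u))
The prefix is ∀w ∃v ∀u: 2 universal, 1 existential.

2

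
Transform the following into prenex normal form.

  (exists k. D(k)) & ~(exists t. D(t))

Drive negations inward (¬∀x A ≡ ∃x ¬A, ¬∃x A ≡ ∀x ¬A, De Morgan for ∧/∨):
  (exists k. D(k)) & (forall t. ~D(t))
All bound variables are already distinct, so no renaming is needed.
Finally move all quantifiers to the prefix:
  exists k. forall t. (D(k) & ~D(t))

exists k. forall t. (D(k) & ~D(t))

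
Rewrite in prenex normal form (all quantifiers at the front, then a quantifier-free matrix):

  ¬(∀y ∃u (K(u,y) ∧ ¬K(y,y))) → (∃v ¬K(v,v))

First replace A → B with ¬A ∨ B.
  ¬¬(∀y ∃u (K(u,y) ∧ ¬K(y,y))) ∨ (∃v ¬K(v,v))
Push ¬ through the quantifiers and connectives to reach negation normal form:
  (∀y ∃u (K(u,y) ∧ ¬K(y,y))) ∨ (∃v ¬K(v,v))
All bound variables are already distinct, so no renaming is needed.
Extract every quantifier outward, since the variables are now distinct and don't occur free across branches:
  ∀y ∃u ∃v (K(u,y) ∧ ¬K(y,y) ∨ ¬K(v,v))

∀y ∃u ∃v (K(u,y) ∧ ¬K(y,y) ∨ ¬K(v,v))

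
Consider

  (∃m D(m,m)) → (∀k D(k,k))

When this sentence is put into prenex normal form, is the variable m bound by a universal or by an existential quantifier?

Rewrite implications/biconditionals: A → B as ¬A ∨ B.
  ¬(∃m D(m,m)) ∨ (∀k D(k,k))
Push ¬ through the quantifiers and connectives to reach negation normal form:
  (∀m ¬D(m,m)) ∨ (∀k D(k,k))
All bound variables are already distinct, so no renaming is needed.
Extract every quantifier outward, since the variables are now distinct and don't occur free across branches:
  ∀m ∀k (¬D(m,m) ∨ D(k,k))
The quantifier ∃m sits under an odd number of negations (counting the antecedent side of each →), so it flips to ∀m.

universal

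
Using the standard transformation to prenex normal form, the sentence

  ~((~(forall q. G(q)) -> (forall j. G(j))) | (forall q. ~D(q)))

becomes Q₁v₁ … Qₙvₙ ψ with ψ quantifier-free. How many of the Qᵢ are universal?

First replace A → B with ¬A ∨ B.
  ~(~~(forall q. G(q)) | (forall j. G(j)) | (forall q. ~D(q)))
Drive negations inward (¬∀x A ≡ ∃x ¬A, ¬∃x A ≡ ∀x ¬A, De Morgan for ∧/∨):
  (exists q. ~G(q)) & (exists j. ~G(j)) & (exists q. D(q))
Standardize variables apart so no two quantifiers bind the same name: q↦u.
  (exists q. ~G(q)) & (exists j. ~G(j)) & (exists u. D(u))
Pull the quantifiers to the front (each side's bound variable is not free in the other side):
  exists q. exists j. exists u. (~G(q) & ~G(j) & D(u))
The prefix is exists q exists j exists u: 0 universal, 3 existential.

0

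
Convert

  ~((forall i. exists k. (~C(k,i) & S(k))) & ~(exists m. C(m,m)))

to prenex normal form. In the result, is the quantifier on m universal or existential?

existential

Move each ¬ inward, flipping quantifiers it crosses:
  (exists i. forall k. (C(k,i) | ~S(k))) | (exists m. C(m,m))
All bound variables are already distinct, so no renaming is needed.
Pull the quantifiers to the front (each side's bound variable is not free in the other side):
  exists i. forall k. exists m. (C(k,i) | ~S(k) | C(m,m))
The quantifier exists m sits under an even number of negations, so it remains existential.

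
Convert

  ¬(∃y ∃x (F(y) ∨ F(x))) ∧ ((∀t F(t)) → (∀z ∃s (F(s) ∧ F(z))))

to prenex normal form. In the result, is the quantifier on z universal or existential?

Rewrite implications/biconditionals: A → B as ¬A ∨ B.
  ¬(∃y ∃x (F(y) ∨ F(x))) ∧ (¬(∀t F(t)) ∨ (∀z ∃s (F(s) ∧ F(z))))
Move each ¬ inward, flipping quantifiers it crosses:
  (∀y ∀x (¬F(y) ∧ ¬F(x))) ∧ ((∃t ¬F(t)) ∨ (∀z ∃s (F(s) ∧ F(z))))
Extract every quantifier outward, since the variables are now distinct and don't occur free across branches:
  ∀y ∀x ∃t ∀z ∃s (¬F(y) ∧ ¬F(x) ∧ (¬F(t) ∨ F(s) ∧ F(z)))
The quantifier ∀z sits under an even number of negations (counting the antecedent side of each →), so it remains universal.

universal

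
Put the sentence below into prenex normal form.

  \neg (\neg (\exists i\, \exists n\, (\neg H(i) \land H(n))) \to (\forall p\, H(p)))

\forall i\, \forall n\, \exists p\, ((H(i) \lor \neg H(n)) \land \neg H(p))

Eliminate → and ↔ using ¬ and ∨.
  \neg (\neg \neg (\exists i\, \exists n\, (\neg H(i) \land H(n))) \lor (\forall p\, H(p)))
Push ¬ through the quantifiers and connectives to reach negation normal form:
  (\forall i\, \forall n\, (H(i) \lor \neg H(n))) \land (\exists p\, \neg H(p))
Finally move all quantifiers to the prefix:
  \forall i\, \forall n\, \exists p\, ((H(i) \lor \neg H(n)) \land \neg H(p))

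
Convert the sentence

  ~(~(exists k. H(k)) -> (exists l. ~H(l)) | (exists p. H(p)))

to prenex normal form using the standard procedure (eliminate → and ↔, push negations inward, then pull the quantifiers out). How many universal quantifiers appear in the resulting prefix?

Rewrite implications/biconditionals: A → B as ¬A ∨ B.
  ~(~~(exists k. H(k)) | (exists l. ~H(l)) | (exists p. H(p)))
Push ¬ through the quantifiers and connectives to reach negation normal form:
  (forall k. ~H(k)) & (forall l. H(l)) & (forall p. ~H(p))
All bound variables are already distinct, so no renaming is needed.
Finally move all quantifiers to the prefix:
  forall k. forall l. forall p. (~H(k) & H(l) & ~H(p))
The prefix is forall k forall l forall p: 3 universal, 0 existential.

3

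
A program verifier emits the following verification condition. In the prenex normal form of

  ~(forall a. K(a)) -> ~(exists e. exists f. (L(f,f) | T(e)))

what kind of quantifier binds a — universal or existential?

Rewrite implications/biconditionals: A → B as ¬A ∨ B.
  ~~(forall a. K(a)) | ~(exists e. exists f. (L(f,f) | T(e)))
Move each ¬ inward, flipping quantifiers it crosses:
  (forall a. K(a)) | (forall e. forall f. (~L(f,f) & ~T(e)))
All bound variables are already distinct, so no renaming is needed.
Finally move all quantifiers to the prefix:
  forall a. forall e. forall f. (K(a) | ~L(f,f) & ~T(e))
The quantifier forall a sits under an even number of negations (counting the antecedent side of each →), so it remains universal.

universal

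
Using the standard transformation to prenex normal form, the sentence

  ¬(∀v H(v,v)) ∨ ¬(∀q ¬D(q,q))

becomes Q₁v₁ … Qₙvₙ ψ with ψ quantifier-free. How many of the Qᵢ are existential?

2

Drive negations inward (¬∀x A ≡ ∃x ¬A, ¬∃x A ≡ ∀x ¬A, De Morgan for ∧/∨):
  (∃v ¬H(v,v)) ∨ (∃q D(q,q))
Extract every quantifier outward, since the variables are now distinct and don't occur free across branches:
  ∃v ∃q (¬H(v,v) ∨ D(q,q))
The prefix is ∃v ∃q: 0 universal, 2 existential.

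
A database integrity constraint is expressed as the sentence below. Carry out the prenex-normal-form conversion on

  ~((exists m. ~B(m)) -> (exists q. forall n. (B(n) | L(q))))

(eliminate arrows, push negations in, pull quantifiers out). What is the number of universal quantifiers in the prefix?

1

Eliminate → and ↔ using ¬ and ∨.
  ~(~(exists m. ~B(m)) | (exists q. forall n. (B(n) | L(q))))
Move each ¬ inward, flipping quantifiers it crosses:
  (exists m. ~B(m)) & (forall q. exists n. (~B(n) & ~L(q)))
Extract every quantifier outward, since the variables are now distinct and don't occur free across branches:
  exists m. forall q. exists n. (~B(m) & ~B(n) & ~L(q))
The prefix is exists m forall q exists n: 1 universal, 2 existential.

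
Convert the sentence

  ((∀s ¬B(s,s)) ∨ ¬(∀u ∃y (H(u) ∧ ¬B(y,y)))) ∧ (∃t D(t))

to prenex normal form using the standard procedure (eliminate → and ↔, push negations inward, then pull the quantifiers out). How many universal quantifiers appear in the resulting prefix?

Move each ¬ inward, flipping quantifiers it crosses:
  ((∀s ¬B(s,s)) ∨ (∃u ∀y (¬H(u) ∨ B(y,y)))) ∧ (∃t D(t))
All bound variables are already distinct, so no renaming is needed.
Extract every quantifier outward, since the variables are now distinct and don't occur free across branches:
  ∀s ∃u ∀y ∃t ((¬B(s,s) ∨ ¬H(u) ∨ B(y,y)) ∧ D(t))
The prefix is ∀s ∃u ∀y ∃t: 2 universal, 2 existential.

2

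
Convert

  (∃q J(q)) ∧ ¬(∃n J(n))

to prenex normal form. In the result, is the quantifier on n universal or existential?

Move each ¬ inward, flipping quantifiers it crosses:
  (∃q J(q)) ∧ (∀n ¬J(n))
All bound variables are already distinct, so no renaming is needed.
Finally move all quantifiers to the prefix:
  ∃q ∀n (J(q) ∧ ¬J(n))
The quantifier ∃n sits under an odd number of negations, so it flips to ∀n.

universal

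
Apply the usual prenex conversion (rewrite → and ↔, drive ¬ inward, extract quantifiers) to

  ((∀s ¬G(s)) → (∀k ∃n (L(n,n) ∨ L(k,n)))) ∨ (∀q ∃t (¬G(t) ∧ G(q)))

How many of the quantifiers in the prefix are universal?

2

Eliminate → and ↔ using ¬ and ∨.
  ¬(∀s ¬G(s)) ∨ (∀k ∃n (L(n,n) ∨ L(k,n))) ∨ (∀q ∃t (¬G(t) ∧ G(q)))
Push ¬ through the quantifiers and connectives to reach negation normal form:
  (∃s G(s)) ∨ (∀k ∃n (L(n,n) ∨ L(k,n))) ∨ (∀q ∃t (¬G(t) ∧ G(q)))
All bound variables are already distinct, so no renaming is needed.
Pull the quantifiers to the front (each side's bound variable is not free in the other side):
  ∃s ∀k ∃n ∀q ∃t (G(s) ∨ L(n,n) ∨ L(k,n) ∨ ¬G(t) ∧ G(q))
The prefix is ∃s ∀k ∃n ∀q ∃t: 2 universal, 3 existential.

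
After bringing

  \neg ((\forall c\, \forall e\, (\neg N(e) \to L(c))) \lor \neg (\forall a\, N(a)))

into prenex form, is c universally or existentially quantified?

existential

Rewrite implications/biconditionals: A → B as ¬A ∨ B.
  \neg ((\forall c\, \forall e\, (\neg \neg N(e) \lor L(c))) \lor \neg (\forall a\, N(a)))
Move each ¬ inward, flipping quantifiers it crosses:
  (\exists c\, \exists e\, (\neg N(e) \land \neg L(c))) \land (\forall a\, N(a))
Finally move all quantifiers to the prefix:
  \exists c\, \exists e\, \forall a\, (\neg N(e) \land \neg L(c) \land N(a))
The quantifier \forall c sits under an odd number of negations (counting the antecedent side of each →), so it flips to \exists c.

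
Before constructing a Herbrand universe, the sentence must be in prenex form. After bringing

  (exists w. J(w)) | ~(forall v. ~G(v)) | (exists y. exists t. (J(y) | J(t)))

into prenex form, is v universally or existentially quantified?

existential

Push ¬ through the quantifiers and connectives to reach negation normal form:
  (exists w. J(w)) | (exists v. G(v)) | (exists y. exists t. (J(y) | J(t)))
All bound variables are already distinct, so no renaming is needed.
Extract every quantifier outward, since the variables are now distinct and don't occur free across branches:
  exists w. exists v. exists y. exists t. (J(w) | G(v) | J(y) | J(t))
The quantifier forall v sits under an odd number of negations, so it flips to exists v.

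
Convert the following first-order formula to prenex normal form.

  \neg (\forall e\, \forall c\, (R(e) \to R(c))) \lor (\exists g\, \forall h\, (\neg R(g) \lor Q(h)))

\exists e\, \exists c\, \exists g\, \forall h\, (R(e) \land \neg R(c) \lor \neg R(g) \lor Q(h))

First replace A → B with ¬A ∨ B.
  \neg (\forall e\, \forall c\, (\neg R(e) \lor R(c))) \lor (\exists g\, \forall h\, (\neg R(g) \lor Q(h)))
Drive negations inward (¬∀x A ≡ ∃x ¬A, ¬∃x A ≡ ∀x ¬A, De Morgan for ∧/∨):
  (\exists e\, \exists c\, (R(e) \land \neg R(c))) \lor (\exists g\, \forall h\, (\neg R(g) \lor Q(h)))
All bound variables are already distinct, so no renaming is needed.
Finally move all quantifiers to the prefix:
  \exists e\, \exists c\, \exists g\, \forall h\, (R(e) \land \neg R(c) \lor \neg R(g) \lor Q(h))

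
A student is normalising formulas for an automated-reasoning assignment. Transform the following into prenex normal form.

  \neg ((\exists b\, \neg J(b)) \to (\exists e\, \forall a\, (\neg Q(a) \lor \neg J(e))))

\exists b\, \forall e\, \exists a\, (\neg J(b) \land Q(a) \land J(e))

Rewrite implications/biconditionals: A → B as ¬A ∨ B.
  \neg (\neg (\exists b\, \neg J(b)) \lor (\exists e\, \forall a\, (\neg Q(a) \lor \neg J(e))))
Drive negations inward (¬∀x A ≡ ∃x ¬A, ¬∃x A ≡ ∀x ¬A, De Morgan for ∧/∨):
  (\exists b\, \neg J(b)) \land (\forall e\, \exists a\, (Q(a) \land J(e)))
Pull the quantifiers to the front (each side's bound variable is not free in the other side):
  \exists b\, \forall e\, \exists a\, (\neg J(b) \land Q(a) \land J(e))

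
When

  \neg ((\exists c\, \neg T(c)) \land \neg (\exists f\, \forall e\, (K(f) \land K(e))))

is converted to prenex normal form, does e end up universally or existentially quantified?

universal

Push ¬ through the quantifiers and connectives to reach negation normal form:
  (\forall c\, T(c)) \lor (\exists f\, \forall e\, (K(f) \land K(e)))
All bound variables are already distinct, so no renaming is needed.
Pull the quantifiers to the front (each side's bound variable is not free in the other side):
  \forall c\, \exists f\, \forall e\, (T(c) \lor K(f) \land K(e))
The quantifier \forall e sits under an even number of negations, so it remains universal.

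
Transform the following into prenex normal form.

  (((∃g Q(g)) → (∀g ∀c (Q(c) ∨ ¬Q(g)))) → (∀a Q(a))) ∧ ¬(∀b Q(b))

∃g ∃y1 ∃c ∀a ∃b ((Q(g) ∧ ¬Q(c) ∧ Q(y1) ∨ Q(a)) ∧ ¬Q(b))

First replace A → B with ¬A ∨ B.
  (¬(¬(∃g Q(g)) ∨ (∀g ∀c (Q(c) ∨ ¬Q(g)))) ∨ (∀a Q(a))) ∧ ¬(∀b Q(b))
Move each ¬ inward, flipping quantifiers it crosses:
  ((∃g Q(g)) ∧ (∃g ∃c (¬Q(c) ∧ Q(g))) ∨ (∀a Q(a))) ∧ (∃b ¬Q(b))
Rename bound variables to avoid capture: g↦y1.
  ((∃g Q(g)) ∧ (∃y1 ∃c (¬Q(c) ∧ Q(y1))) ∨ (∀a Q(a))) ∧ (∃b ¬Q(b))
Finally move all quantifiers to the prefix:
  ∃g ∃y1 ∃c ∀a ∃b ((Q(g) ∧ ¬Q(c) ∧ Q(y1) ∨ Q(a)) ∧ ¬Q(b))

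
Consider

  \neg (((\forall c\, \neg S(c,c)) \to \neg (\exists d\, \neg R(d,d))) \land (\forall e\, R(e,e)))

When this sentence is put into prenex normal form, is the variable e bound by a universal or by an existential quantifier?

existential

Rewrite implications/biconditionals: A → B as ¬A ∨ B.
  \neg ((\neg (\forall c\, \neg S(c,c)) \lor \neg (\exists d\, \neg R(d,d))) \land (\forall e\, R(e,e)))
Drive negations inward (¬∀x A ≡ ∃x ¬A, ¬∃x A ≡ ∀x ¬A, De Morgan for ∧/∨):
  (\forall c\, \neg S(c,c)) \land (\exists d\, \neg R(d,d)) \lor (\exists e\, \neg R(e,e))
Pull the quantifiers to the front (each side's bound variable is not free in the other side):
  \forall c\, \exists d\, \exists e\, (\neg S(c,c) \land \neg R(d,d) \lor \neg R(e,e))
The quantifier \forall e sits under an odd number of negations (counting the antecedent side of each →), so it flips to \exists e.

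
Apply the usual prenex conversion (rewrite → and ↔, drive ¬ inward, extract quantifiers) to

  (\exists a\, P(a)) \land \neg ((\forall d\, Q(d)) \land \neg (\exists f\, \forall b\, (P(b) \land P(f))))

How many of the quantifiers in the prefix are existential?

Drive negations inward (¬∀x A ≡ ∃x ¬A, ¬∃x A ≡ ∀x ¬A, De Morgan for ∧/∨):
  (\exists a\, P(a)) \land ((\exists d\, \neg Q(d)) \lor (\exists f\, \forall b\, (P(b) \land P(f))))
All bound variables are already distinct, so no renaming is needed.
Pull the quantifiers to the front (each side's bound variable is not free in the other side):
  \exists a\, \exists d\, \exists f\, \forall b\, (P(a) \land (\neg Q(d) \lor P(b) \land P(f)))
The prefix is \exists a \exists d \exists f \forall b: 1 universal, 3 existential.

3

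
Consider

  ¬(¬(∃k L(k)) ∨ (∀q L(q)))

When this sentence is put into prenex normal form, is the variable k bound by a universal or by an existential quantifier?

existential

Drive negations inward (¬∀x A ≡ ∃x ¬A, ¬∃x A ≡ ∀x ¬A, De Morgan for ∧/∨):
  (∃k L(k)) ∧ (∃q ¬L(q))
All bound variables are already distinct, so no renaming is needed.
Finally move all quantifiers to the prefix:
  ∃k ∃q (L(k) ∧ ¬L(q))
The quantifier ∃k sits under an even number of negations, so it remains existential.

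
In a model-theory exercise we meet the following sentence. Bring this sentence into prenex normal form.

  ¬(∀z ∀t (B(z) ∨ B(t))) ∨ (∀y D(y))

∃z ∃t ∀y (¬B(z) ∧ ¬B(t) ∨ D(y))

Move each ¬ inward, flipping quantifiers it crosses:
  (∃z ∃t (¬B(z) ∧ ¬B(t))) ∨ (∀y D(y))
Extract every quantifier outward, since the variables are now distinct and don't occur free across branches:
  ∃z ∃t ∀y (¬B(z) ∧ ¬B(t) ∨ D(y))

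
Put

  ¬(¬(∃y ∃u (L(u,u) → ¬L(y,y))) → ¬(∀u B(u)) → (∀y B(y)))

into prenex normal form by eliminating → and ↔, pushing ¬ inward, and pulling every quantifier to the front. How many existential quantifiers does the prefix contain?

Eliminate → and ↔ using ¬ and ∨.
  ¬(¬¬(∃y ∃u (¬L(u,u) ∨ ¬L(y,y))) ∨ ¬¬(∀u B(u)) ∨ (∀y B(y)))
Move each ¬ inward, flipping quantifiers it crosses:
  (∀y ∀u (L(u,u) ∧ L(y,y))) ∧ (∃u ¬B(u)) ∧ (∃y ¬B(y))
Rename bound variables to avoid capture: u↦w, y↦r.
  (∀y ∀u (L(u,u) ∧ L(y,y))) ∧ (∃w ¬B(w)) ∧ (∃r ¬B(r))
Pull the quantifiers to the front (each side's bound variable is not free in the other side):
  ∀y ∀u ∃w ∃r (L(u,u) ∧ L(y,y) ∧ ¬B(w) ∧ ¬B(r))
The prefix is ∀y ∀u ∃w ∃r: 2 universal, 2 existential.

2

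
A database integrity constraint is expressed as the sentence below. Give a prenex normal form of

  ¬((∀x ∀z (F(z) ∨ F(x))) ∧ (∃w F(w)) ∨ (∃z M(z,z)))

∃x ∃z ∀w ∀y1 ((¬F(z) ∧ ¬F(x) ∨ ¬F(w)) ∧ ¬M(y1,y1))

Drive negations inward (¬∀x A ≡ ∃x ¬A, ¬∃x A ≡ ∀x ¬A, De Morgan for ∧/∨):
  ((∃x ∃z (¬F(z) ∧ ¬F(x))) ∨ (∀w ¬F(w))) ∧ (∀z ¬M(z,z))
Standardize variables apart so no two quantifiers bind the same name: z↦y1.
  ((∃x ∃z (¬F(z) ∧ ¬F(x))) ∨ (∀w ¬F(w))) ∧ (∀y1 ¬M(y1,y1))
Extract every quantifier outward, since the variables are now distinct and don't occur free across branches:
  ∃x ∃z ∀w ∀y1 ((¬F(z) ∧ ¬F(x) ∨ ¬F(w)) ∧ ¬M(y1,y1))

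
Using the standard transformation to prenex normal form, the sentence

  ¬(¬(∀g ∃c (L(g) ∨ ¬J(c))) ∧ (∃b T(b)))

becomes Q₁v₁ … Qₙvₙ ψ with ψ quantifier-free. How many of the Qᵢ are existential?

Push ¬ through the quantifiers and connectives to reach negation normal form:
  (∀g ∃c (L(g) ∨ ¬J(c))) ∨ (∀b ¬T(b))
All bound variables are already distinct, so no renaming is needed.
Pull the quantifiers to the front (each side's bound variable is not free in the other side):
  ∀g ∃c ∀b (L(g) ∨ ¬J(c) ∨ ¬T(b))
The prefix is ∀g ∃c ∀b: 2 universal, 1 existential.

1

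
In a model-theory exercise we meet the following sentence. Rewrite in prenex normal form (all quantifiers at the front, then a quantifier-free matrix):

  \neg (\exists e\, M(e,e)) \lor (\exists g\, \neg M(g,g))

\forall e\, \exists g\, (\neg M(e,e) \lor \neg M(g,g))

Push ¬ through the quantifiers and connectives to reach negation normal form:
  (\forall e\, \neg M(e,e)) \lor (\exists g\, \neg M(g,g))
All bound variables are already distinct, so no renaming is needed.
Extract every quantifier outward, since the variables are now distinct and don't occur free across branches:
  \forall e\, \exists g\, (\neg M(e,e) \lor \neg M(g,g))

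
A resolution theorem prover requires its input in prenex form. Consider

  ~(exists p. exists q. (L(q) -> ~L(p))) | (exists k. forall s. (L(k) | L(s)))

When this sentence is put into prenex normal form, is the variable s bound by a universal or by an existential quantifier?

Eliminate → and ↔ using ¬ and ∨.
  ~(exists p. exists q. (~L(q) | ~L(p))) | (exists k. forall s. (L(k) | L(s)))
Move each ¬ inward, flipping quantifiers it crosses:
  (forall p. forall q. (L(q) & L(p))) | (exists k. forall s. (L(k) | L(s)))
Pull the quantifiers to the front (each side's bound variable is not free in the other side):
  forall p. forall q. exists k. forall s. (L(q) & L(p) | L(k) | L(s))
The quantifier forall s sits under an even number of negations (counting the antecedent side of each →), so it remains universal.

universal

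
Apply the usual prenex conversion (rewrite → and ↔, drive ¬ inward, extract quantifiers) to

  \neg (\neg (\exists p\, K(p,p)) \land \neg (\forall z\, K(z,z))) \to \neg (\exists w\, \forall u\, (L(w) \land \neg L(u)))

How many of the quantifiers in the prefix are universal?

First replace A → B with ¬A ∨ B.
  \neg \neg (\neg (\exists p\, K(p,p)) \land \neg (\forall z\, K(z,z))) \lor \neg (\exists w\, \forall u\, (L(w) \land \neg L(u)))
Push ¬ through the quantifiers and connectives to reach negation normal form:
  (\forall p\, \neg K(p,p)) \land (\exists z\, \neg K(z,z)) \lor (\forall w\, \exists u\, (\neg L(w) \lor L(u)))
All bound variables are already distinct, so no renaming is needed.
Finally move all quantifiers to the prefix:
  \forall p\, \exists z\, \forall w\, \exists u\, (\neg K(p,p) \land \neg K(z,z) \lor \neg L(w) \lor L(u))
The prefix is \forall p \exists z \forall w \exists u: 2 universal, 2 existential.

2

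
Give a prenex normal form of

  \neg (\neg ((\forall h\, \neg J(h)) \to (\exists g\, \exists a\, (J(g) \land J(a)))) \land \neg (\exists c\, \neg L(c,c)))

\exists h\, \exists g\, \exists a\, \exists c\, (J(h) \lor J(g) \land J(a) \lor \neg L(c,c))

Eliminate → and ↔ using ¬ and ∨.
  \neg (\neg (\neg (\forall h\, \neg J(h)) \lor (\exists g\, \exists a\, (J(g) \land J(a)))) \land \neg (\exists c\, \neg L(c,c)))
Drive negations inward (¬∀x A ≡ ∃x ¬A, ¬∃x A ≡ ∀x ¬A, De Morgan for ∧/∨):
  (\exists h\, J(h)) \lor (\exists g\, \exists a\, (J(g) \land J(a))) \lor (\exists c\, \neg L(c,c))
Extract every quantifier outward, since the variables are now distinct and don't occur free across branches:
  \exists h\, \exists g\, \exists a\, \exists c\, (J(h) \lor J(g) \land J(a) \lor \neg L(c,c))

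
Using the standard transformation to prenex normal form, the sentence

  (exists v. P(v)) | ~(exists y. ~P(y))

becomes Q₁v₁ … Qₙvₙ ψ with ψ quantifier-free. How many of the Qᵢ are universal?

1

Drive negations inward (¬∀x A ≡ ∃x ¬A, ¬∃x A ≡ ∀x ¬A, De Morgan for ∧/∨):
  (exists v. P(v)) | (forall y. P(y))
All bound variables are already distinct, so no renaming is needed.
Extract every quantifier outward, since the variables are now distinct and don't occur free across branches:
  exists v. forall y. (P(v) | P(y))
The prefix is exists v forall y: 1 universal, 1 existential.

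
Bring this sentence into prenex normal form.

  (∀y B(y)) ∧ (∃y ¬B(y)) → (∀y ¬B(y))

First replace A → B with ¬A ∨ B.
  ¬((∀y B(y)) ∧ (∃y ¬B(y))) ∨ (∀y ¬B(y))
Drive negations inward (¬∀x A ≡ ∃x ¬A, ¬∃x A ≡ ∀x ¬A, De Morgan for ∧/∨):
  (∃y ¬B(y)) ∨ (∀y B(y)) ∨ (∀y ¬B(y))
Standardize variables apart so no two quantifiers bind the same name: y↦c, y↦r.
  (∃y ¬B(y)) ∨ (∀c B(c)) ∨ (∀r ¬B(r))
Finally move all quantifiers to the prefix:
  ∃y ∀c ∀r (¬B(y) ∨ B(c) ∨ ¬B(r))

∃y ∀c ∀r (¬B(y) ∨ B(c) ∨ ¬B(r))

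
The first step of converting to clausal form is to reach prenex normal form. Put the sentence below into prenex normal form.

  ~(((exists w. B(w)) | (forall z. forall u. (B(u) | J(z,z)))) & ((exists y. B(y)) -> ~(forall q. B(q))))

First replace A → B with ¬A ∨ B.
  ~(((exists w. B(w)) | (forall z. forall u. (B(u) | J(z,z)))) & (~(exists y. B(y)) | ~(forall q. B(q))))
Drive negations inward (¬∀x A ≡ ∃x ¬A, ¬∃x A ≡ ∀x ¬A, De Morgan for ∧/∨):
  (forall w. ~B(w)) & (exists z. exists u. (~B(u) & ~J(z,z))) | (exists y. B(y)) & (forall q. B(q))
All bound variables are already distinct, so no renaming is needed.
Extract every quantifier outward, since the variables are now distinct and don't occur free across branches:
  forall w. exists z. exists u. exists y. forall q. (~B(w) & ~B(u) & ~J(z,z) | B(y) & B(q))

forall w. exists z. exists u. exists y. forall q. (~B(w) & ~B(u) & ~J(z,z) | B(y) & B(q))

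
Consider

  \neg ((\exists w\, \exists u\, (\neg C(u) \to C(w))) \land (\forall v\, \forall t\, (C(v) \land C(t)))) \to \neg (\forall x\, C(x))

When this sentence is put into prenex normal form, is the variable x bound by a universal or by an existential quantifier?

First replace A → B with ¬A ∨ B.
  \neg \neg ((\exists w\, \exists u\, (\neg \neg C(u) \lor C(w))) \land (\forall v\, \forall t\, (C(v) \land C(t)))) \lor \neg (\forall x\, C(x))
Push ¬ through the quantifiers and connectives to reach negation normal form:
  (\exists w\, \exists u\, (C(u) \lor C(w))) \land (\forall v\, \forall t\, (C(v) \land C(t))) \lor (\exists x\, \neg C(x))
All bound variables are already distinct, so no renaming is needed.
Extract every quantifier outward, since the variables are now distinct and don't occur free across branches:
  \exists w\, \exists u\, \forall v\, \forall t\, \exists x\, ((C(u) \lor C(w)) \land C(v) \land C(t) \lor \neg C(x))
The quantifier \forall x sits under an odd number of negations (counting the antecedent side of each →), so it flips to \exists x.

existential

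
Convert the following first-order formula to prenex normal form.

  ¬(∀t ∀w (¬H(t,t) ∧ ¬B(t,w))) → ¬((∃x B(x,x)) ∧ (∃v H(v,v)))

First replace A → B with ¬A ∨ B.
  ¬¬(∀t ∀w (¬H(t,t) ∧ ¬B(t,w))) ∨ ¬((∃x B(x,x)) ∧ (∃v H(v,v)))
Drive negations inward (¬∀x A ≡ ∃x ¬A, ¬∃x A ≡ ∀x ¬A, De Morgan for ∧/∨):
  (∀t ∀w (¬H(t,t) ∧ ¬B(t,w))) ∨ (∀x ¬B(x,x)) ∨ (∀v ¬H(v,v))
Pull the quantifiers to the front (each side's bound variable is not free in the other side):
  ∀t ∀w ∀x ∀v (¬H(t,t) ∧ ¬B(t,w) ∨ ¬B(x,x) ∨ ¬H(v,v))

∀t ∀w ∀x ∀v (¬H(t,t) ∧ ¬B(t,w) ∨ ¬B(x,x) ∨ ¬H(v,v))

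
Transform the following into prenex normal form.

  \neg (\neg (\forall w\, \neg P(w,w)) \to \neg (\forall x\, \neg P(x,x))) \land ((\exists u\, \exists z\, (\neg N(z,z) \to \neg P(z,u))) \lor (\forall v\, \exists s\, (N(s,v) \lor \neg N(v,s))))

First replace A → B with ¬A ∨ B.
  \neg (\neg \neg (\forall w\, \neg P(w,w)) \lor \neg (\forall x\, \neg P(x,x))) \land ((\exists u\, \exists z\, (\neg \neg N(z,z) \lor \neg P(z,u))) \lor (\forall v\, \exists s\, (N(s,v) \lor \neg N(v,s))))
Drive negations inward (¬∀x A ≡ ∃x ¬A, ¬∃x A ≡ ∀x ¬A, De Morgan for ∧/∨):
  (\exists w\, P(w,w)) \land (\forall x\, \neg P(x,x)) \land ((\exists u\, \exists z\, (N(z,z) \lor \neg P(z,u))) \lor (\forall v\, \exists s\, (N(s,v) \lor \neg N(v,s))))
Extract every quantifier outward, since the variables are now distinct and don't occur free across branches:
  \exists w\, \forall x\, \exists u\, \exists z\, \forall v\, \exists s\, (P(w,w) \land \neg P(x,x) \land (N(z,z) \lor \neg P(z,u) \lor N(s,v) \lor \neg N(v,s)))

\exists w\, \forall x\, \exists u\, \exists z\, \forall v\, \exists s\, (P(w,w) \land \neg P(x,x) \land (N(z,z) \lor \neg P(z,u) \lor N(s,v) \lor \neg N(v,s)))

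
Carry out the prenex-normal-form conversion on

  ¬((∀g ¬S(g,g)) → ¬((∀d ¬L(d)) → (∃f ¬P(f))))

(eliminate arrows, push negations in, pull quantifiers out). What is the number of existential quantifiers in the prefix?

2

First replace A → B with ¬A ∨ B.
  ¬(¬(∀g ¬S(g,g)) ∨ ¬(¬(∀d ¬L(d)) ∨ (∃f ¬P(f))))
Drive negations inward (¬∀x A ≡ ∃x ¬A, ¬∃x A ≡ ∀x ¬A, De Morgan for ∧/∨):
  (∀g ¬S(g,g)) ∧ ((∃d L(d)) ∨ (∃f ¬P(f)))
All bound variables are already distinct, so no renaming is needed.
Finally move all quantifiers to the prefix:
  ∀g ∃d ∃f (¬S(g,g) ∧ (L(d) ∨ ¬P(f)))
The prefix is ∀g ∃d ∃f: 1 universal, 2 existential.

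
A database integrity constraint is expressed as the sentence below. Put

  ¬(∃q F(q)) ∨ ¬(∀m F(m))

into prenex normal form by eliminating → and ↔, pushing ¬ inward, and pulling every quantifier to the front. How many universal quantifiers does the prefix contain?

1

Drive negations inward (¬∀x A ≡ ∃x ¬A, ¬∃x A ≡ ∀x ¬A, De Morgan for ∧/∨):
  (∀q ¬F(q)) ∨ (∃m ¬F(m))
Extract every quantifier outward, since the variables are now distinct and don't occur free across branches:
  ∀q ∃m (¬F(q) ∨ ¬F(m))
The prefix is ∀q ∃m: 1 universal, 1 existential.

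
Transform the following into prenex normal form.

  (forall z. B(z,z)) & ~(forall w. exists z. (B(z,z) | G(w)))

Move each ¬ inward, flipping quantifiers it crosses:
  (forall z. B(z,z)) & (exists w. forall z. (~B(z,z) & ~G(w)))
Give each quantifier a distinct variable: z↦v.
  (forall z. B(z,z)) & (exists w. forall v. (~B(v,v) & ~G(w)))
Extract every quantifier outward, since the variables are now distinct and don't occur free across branches:
  forall z. exists w. forall v. (B(z,z) & ~B(v,v) & ~G(w))

forall z. exists w. forall v. (B(z,z) & ~B(v,v) & ~G(w))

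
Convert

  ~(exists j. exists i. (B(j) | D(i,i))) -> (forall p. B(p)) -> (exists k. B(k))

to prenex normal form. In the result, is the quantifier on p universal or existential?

existential

Rewrite implications/biconditionals: A → B as ¬A ∨ B.
  ~~(exists j. exists i. (B(j) | D(i,i))) | ~(forall p. B(p)) | (exists k. B(k))
Drive negations inward (¬∀x A ≡ ∃x ¬A, ¬∃x A ≡ ∀x ¬A, De Morgan for ∧/∨):
  (exists j. exists i. (B(j) | D(i,i))) | (exists p. ~B(p)) | (exists k. B(k))
Pull the quantifiers to the front (each side's bound variable is not free in the other side):
  exists j. exists i. exists p. exists k. (B(j) | D(i,i) | ~B(p) | B(k))
The quantifier forall p sits under an odd number of negations (counting the antecedent side of each →), so it flips to exists p.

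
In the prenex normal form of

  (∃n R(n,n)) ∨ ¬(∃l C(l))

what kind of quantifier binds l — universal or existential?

universal

Push ¬ through the quantifiers and connectives to reach negation normal form:
  (∃n R(n,n)) ∨ (∀l ¬C(l))
All bound variables are already distinct, so no renaming is needed.
Extract every quantifier outward, since the variables are now distinct and don't occur free across branches:
  ∃n ∀l (R(n,n) ∨ ¬C(l))
The quantifier ∃l sits under an odd number of negations, so it flips to ∀l.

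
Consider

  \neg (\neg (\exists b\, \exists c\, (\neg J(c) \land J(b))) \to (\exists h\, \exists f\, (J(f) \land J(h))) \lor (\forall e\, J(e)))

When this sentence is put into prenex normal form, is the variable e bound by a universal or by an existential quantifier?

existential

Rewrite implications/biconditionals: A → B as ¬A ∨ B.
  \neg (\neg \neg (\exists b\, \exists c\, (\neg J(c) \land J(b))) \lor (\exists h\, \exists f\, (J(f) \land J(h))) \lor (\forall e\, J(e)))
Drive negations inward (¬∀x A ≡ ∃x ¬A, ¬∃x A ≡ ∀x ¬A, De Morgan for ∧/∨):
  (\forall b\, \forall c\, (J(c) \lor \neg J(b))) \land (\forall h\, \forall f\, (\neg J(f) \lor \neg J(h))) \land (\exists e\, \neg J(e))
All bound variables are already distinct, so no renaming is needed.
Extract every quantifier outward, since the variables are now distinct and don't occur free across branches:
  \forall b\, \forall c\, \forall h\, \forall f\, \exists e\, ((J(c) \lor \neg J(b)) \land (\neg J(f) \lor \neg J(h)) \land \neg J(e))
The quantifier \forall e sits under an odd number of negations (counting the antecedent side of each →), so it flips to \exists e.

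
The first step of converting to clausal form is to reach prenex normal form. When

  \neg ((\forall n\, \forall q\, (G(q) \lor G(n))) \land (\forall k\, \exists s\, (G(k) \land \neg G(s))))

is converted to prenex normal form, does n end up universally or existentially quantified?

Push ¬ through the quantifiers and connectives to reach negation normal form:
  (\exists n\, \exists q\, (\neg G(q) \land \neg G(n))) \lor (\exists k\, \forall s\, (\neg G(k) \lor G(s)))
All bound variables are already distinct, so no renaming is needed.
Extract every quantifier outward, since the variables are now distinct and don't occur free across branches:
  \exists n\, \exists q\, \exists k\, \forall s\, (\neg G(q) \land \neg G(n) \lor \neg G(k) \lor G(s))
The quantifier \forall n sits under an odd number of negations, so it flips to \exists n.

existential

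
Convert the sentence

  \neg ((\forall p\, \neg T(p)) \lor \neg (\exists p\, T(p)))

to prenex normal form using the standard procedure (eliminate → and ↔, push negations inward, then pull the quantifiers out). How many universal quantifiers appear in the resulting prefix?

Drive negations inward (¬∀x A ≡ ∃x ¬A, ¬∃x A ≡ ∀x ¬A, De Morgan for ∧/∨):
  (\exists p\, T(p)) \land (\exists p\, T(p))
Rename bound variables to avoid capture: p↦r.
  (\exists p\, T(p)) \land (\exists r\, T(r))
Finally move all quantifiers to the prefix:
  \exists p\, \exists r\, (T(p) \land T(r))
The prefix is \exists p \exists r: 0 universal, 2 existential.

0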